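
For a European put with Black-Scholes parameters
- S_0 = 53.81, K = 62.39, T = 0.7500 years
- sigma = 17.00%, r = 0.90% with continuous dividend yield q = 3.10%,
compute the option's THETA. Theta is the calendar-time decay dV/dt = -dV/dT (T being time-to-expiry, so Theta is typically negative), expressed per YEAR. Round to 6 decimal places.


d1 = -1.0433614775; d2 = -1.1905857961
phi(d1) = 0.2314850192; exp(-qT) = 0.9770181987; exp(-rT) = 0.9932727301
Theta = -S*exp(-qT)*phi(d1)*sigma/(2*sqrt(T)) + r*K*exp(-rT)*N(-d2) - q*S*exp(-qT)*N(-d1)
N(-d1) = 0.8516095460; N(-d2) = 0.8830918848; sqrt(T) = 0.8660254038
Term 1 = -53.8100 * 0.9770181987 * 0.2314850192 * 0.1700 / (2 * 0.8660254038) = -1.1944743544
Term 2 = 0.0090 * 62.3900 * 0.9932727301 * 0.8830918848 = 0.4925291071
Term 3 = -0.0310 * 53.8100 * 0.9770181987 * 0.8516095460 = -1.3879309493
Theta = -1.1944743544 + (0.4925291071) + (-1.3879309493) = -2.089876

Answer: Theta = -2.089876


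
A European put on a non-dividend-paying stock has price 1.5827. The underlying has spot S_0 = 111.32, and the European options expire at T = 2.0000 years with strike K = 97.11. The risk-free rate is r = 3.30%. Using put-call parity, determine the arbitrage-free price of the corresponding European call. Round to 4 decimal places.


Put-call parity: C - P = S_0 * exp(-qT) - K * exp(-rT).
S_0 * exp(-qT) = 111.3200 * 1.00000000 = 111.32000000
K * exp(-rT) = 97.1100 * 0.93613086 = 90.90766823
C = P + S*exp(-qT) - K*exp(-rT)
C = 1.5827 + 111.32000000 - 90.90766823 = 21.9950

Answer: Call price = 21.9950


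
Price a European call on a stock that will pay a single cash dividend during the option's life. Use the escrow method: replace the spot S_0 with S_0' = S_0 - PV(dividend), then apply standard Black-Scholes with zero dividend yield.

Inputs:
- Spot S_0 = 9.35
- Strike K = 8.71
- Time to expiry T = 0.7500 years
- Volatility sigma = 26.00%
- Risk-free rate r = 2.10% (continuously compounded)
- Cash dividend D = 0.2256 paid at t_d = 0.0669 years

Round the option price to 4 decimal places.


PV(D) = D * exp(-r * t_d) = 0.2256 * 0.99859609 = 0.22528328
S_0' = S_0 - PV(D) = 9.3500 - 0.22528328 = 9.12471672
d1 = (ln(S_0'/K) + (r + sigma^2/2)*T) / (sigma*sqrt(T)) = 0.38911216
d2 = d1 - sigma*sqrt(T) = 0.16394556
exp(-rT) = 0.98437338
N(d1) = 0.65140341; N(d2) = 0.56511300
C = S_0' * N(d1) - K * exp(-rT) * N(d2) = 9.12471672 * 0.65140341 - 8.7100 * 0.98437338 * 0.56511300 = 1.0987

Answer: Price = 1.0987


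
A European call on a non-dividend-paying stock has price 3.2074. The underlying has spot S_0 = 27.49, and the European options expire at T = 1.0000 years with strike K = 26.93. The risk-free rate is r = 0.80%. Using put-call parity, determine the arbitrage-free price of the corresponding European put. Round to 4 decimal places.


Put-call parity: C - P = S_0 * exp(-qT) - K * exp(-rT).
S_0 * exp(-qT) = 27.4900 * 1.00000000 = 27.49000000
K * exp(-rT) = 26.9300 * 0.99203191 = 26.71541947
P = C - S*exp(-qT) + K*exp(-rT)
P = 3.2074 - 27.49000000 + 26.71541947 = 2.4328

Answer: Put price = 2.4328


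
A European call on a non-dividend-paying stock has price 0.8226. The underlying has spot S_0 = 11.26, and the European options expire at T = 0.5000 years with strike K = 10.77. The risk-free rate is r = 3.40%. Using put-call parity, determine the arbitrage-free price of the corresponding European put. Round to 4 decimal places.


Put-call parity: C - P = S_0 * exp(-qT) - K * exp(-rT).
S_0 * exp(-qT) = 11.2600 * 1.00000000 = 11.26000000
K * exp(-rT) = 10.7700 * 0.98314368 = 10.58845748
P = C - S*exp(-qT) + K*exp(-rT)
P = 0.8226 - 11.26000000 + 10.58845748 = 0.1511

Answer: Put price = 0.1511


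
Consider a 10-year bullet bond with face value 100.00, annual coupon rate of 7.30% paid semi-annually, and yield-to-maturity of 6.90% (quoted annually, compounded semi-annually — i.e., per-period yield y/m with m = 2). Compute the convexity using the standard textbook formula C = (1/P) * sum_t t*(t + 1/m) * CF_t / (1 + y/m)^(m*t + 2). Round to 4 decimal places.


Answer: Convexity = 63.7765

Derivation:
Coupon per period c = face * coupon_rate / m = 3.650000
Periods per year m = 2; per-period yield y/m = 0.034500
Number of cashflows N = 20
Cashflows (t years, CF_t, discount factor 1/(1+y/m)^(m*t), PV):
  t = 0.5000: CF_t = 3.650000, DF = 0.966651, PV = 3.528275
  t = 1.0000: CF_t = 3.650000, DF = 0.934413, PV = 3.410609
  t = 1.5000: CF_t = 3.650000, DF = 0.903251, PV = 3.296867
  t = 2.0000: CF_t = 3.650000, DF = 0.873128, PV = 3.186918
  t = 2.5000: CF_t = 3.650000, DF = 0.844010, PV = 3.080636
  t = 3.0000: CF_t = 3.650000, DF = 0.815863, PV = 2.977899
  t = 3.5000: CF_t = 3.650000, DF = 0.788654, PV = 2.878587
  t = 4.0000: CF_t = 3.650000, DF = 0.762353, PV = 2.782588
  t = 4.5000: CF_t = 3.650000, DF = 0.736929, PV = 2.689790
  t = 5.0000: CF_t = 3.650000, DF = 0.712353, PV = 2.600087
  t = 5.5000: CF_t = 3.650000, DF = 0.688596, PV = 2.513376
  t = 6.0000: CF_t = 3.650000, DF = 0.665632, PV = 2.429556
  t = 6.5000: CF_t = 3.650000, DF = 0.643433, PV = 2.348532
  t = 7.0000: CF_t = 3.650000, DF = 0.621975, PV = 2.270209
  t = 7.5000: CF_t = 3.650000, DF = 0.601233, PV = 2.194499
  t = 8.0000: CF_t = 3.650000, DF = 0.581182, PV = 2.121314
  t = 8.5000: CF_t = 3.650000, DF = 0.561800, PV = 2.050569
  t = 9.0000: CF_t = 3.650000, DF = 0.543064, PV = 1.982184
  t = 9.5000: CF_t = 3.650000, DF = 0.524953, PV = 1.916079
  t = 10.0000: CF_t = 103.650000, DF = 0.507446, PV = 52.596810
Price P = sum_t PV_t = 102.855384
Convexity numerator sum_t t*(t + 1/m) * CF_t / (1+y/m)^(m*t + 2):
  t = 0.5000: term = 1.648433
  t = 1.0000: term = 4.780377
  t = 1.5000: term = 9.241908
  t = 2.0000: term = 14.889493
  t = 2.5000: term = 21.589404
  t = 3.0000: term = 29.217174
  t = 3.5000: term = 37.657063
  t = 4.0000: term = 46.801570
  t = 4.5000: term = 56.550954
  t = 5.0000: term = 66.812792
  t = 5.5000: term = 77.501547
  t = 6.0000: term = 88.538170
  t = 6.5000: term = 99.849716
  t = 7.0000: term = 111.368981
  t = 7.5000: term = 123.034158
  t = 8.0000: term = 134.788508
  t = 8.5000: term = 146.580060
  t = 9.0000: term = 158.361308
  t = 9.5000: term = 170.088940
  t = 10.0000: term = 5160.451675
Convexity = (1/P) * sum = 6559.752231 / 102.855384 = 63.776460


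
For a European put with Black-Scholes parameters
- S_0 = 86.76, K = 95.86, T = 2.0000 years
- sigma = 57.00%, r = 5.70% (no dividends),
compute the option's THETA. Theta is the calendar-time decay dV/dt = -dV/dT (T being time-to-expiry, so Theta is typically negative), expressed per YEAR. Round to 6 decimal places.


d1 = 0.4207370849; d2 = -0.3853646457
phi(d1) = 0.3651495145; exp(-qT) = 1.0000000000; exp(-rT) = 0.8922579559
Theta = -S*exp(-qT)*phi(d1)*sigma/(2*sqrt(T)) + r*K*exp(-rT)*N(-d2) - q*S*exp(-qT)*N(-d1)
N(-d1) = 0.3369735389; N(-d2) = 0.6500163638; sqrt(T) = 1.4142135624
Term 1 = -86.7600 * 1.0000000000 * 0.3651495145 * 0.5700 / (2 * 1.4142135624) = -6.3844006487
Term 2 = 0.0570 * 95.8600 * 0.8922579559 * 0.6500163638 = 3.1690347342
Term 3 = 0 (no dividend yield, q = 0)
Theta = -6.3844006487 + (3.1690347342) + (0.0000000000) = -3.215366

Answer: Theta = -3.215366


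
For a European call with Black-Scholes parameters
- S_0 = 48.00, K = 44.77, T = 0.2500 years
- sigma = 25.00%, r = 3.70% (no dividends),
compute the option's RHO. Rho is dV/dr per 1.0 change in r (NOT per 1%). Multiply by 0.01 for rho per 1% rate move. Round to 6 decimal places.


d1 = 0.6938019092; d2 = 0.5688019092
phi(d1) = 0.3136056175; exp(-qT) = 1.0000000000; exp(-rT) = 0.9907926496
N(d2) = 0.7152547106
Rho = K*T*exp(-rT)*N(d2) = 44.7700 * 0.2500 * 0.9907926496 * 0.7152547106 = 7.931779

Answer: Rho = 7.931779


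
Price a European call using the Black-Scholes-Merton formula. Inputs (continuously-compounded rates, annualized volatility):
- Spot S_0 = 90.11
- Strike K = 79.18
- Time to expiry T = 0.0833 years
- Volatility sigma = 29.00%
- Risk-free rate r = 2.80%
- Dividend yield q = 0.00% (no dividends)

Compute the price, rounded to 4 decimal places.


Answer: Price = 11.2893

Derivation:
d1 = (ln(S/K) + (r - q + 0.5*sigma^2) * T) / (sigma * sqrt(T)) = 1.61462500
d2 = d1 - sigma * sqrt(T) = 1.53092596
exp(-rT) = 0.99767032; exp(-qT) = 1.00000000
C = S_0 * exp(-qT) * N(d1) - K * exp(-rT) * N(d2)
N(d1) = 0.94680404; N(d2) = 0.93710615
C = 90.1100 * 1.00000000 * 0.94680404 - 79.1800 * 0.99767032 * 0.93710615 = 11.2893


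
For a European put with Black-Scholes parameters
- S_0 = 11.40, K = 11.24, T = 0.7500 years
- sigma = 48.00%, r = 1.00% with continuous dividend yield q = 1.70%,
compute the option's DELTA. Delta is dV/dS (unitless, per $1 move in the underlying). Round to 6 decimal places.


Answer: Delta = -0.404163

Derivation:
d1 = 0.2292189085; d2 = -0.1864732853
phi(d1) = 0.3885982726; exp(-qT) = 0.9873309369; exp(-rT) = 0.9925280548
N(-d1) = 0.4093493885
Delta = -exp(-qT) * N(-d1) = -0.9873309369 * 0.4093493885 = -0.404163


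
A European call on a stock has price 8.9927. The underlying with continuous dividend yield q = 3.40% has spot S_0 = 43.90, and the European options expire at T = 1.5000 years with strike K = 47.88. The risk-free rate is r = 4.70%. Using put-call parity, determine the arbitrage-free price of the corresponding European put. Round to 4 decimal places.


Answer: Put price = 11.8962

Derivation:
Put-call parity: C - P = S_0 * exp(-qT) - K * exp(-rT).
S_0 * exp(-qT) = 43.9000 * 0.95027867 = 41.71723364
K * exp(-rT) = 47.8800 * 0.93192774 = 44.62070017
P = C - S*exp(-qT) + K*exp(-rT)
P = 8.9927 - 41.71723364 + 44.62070017 = 11.8962


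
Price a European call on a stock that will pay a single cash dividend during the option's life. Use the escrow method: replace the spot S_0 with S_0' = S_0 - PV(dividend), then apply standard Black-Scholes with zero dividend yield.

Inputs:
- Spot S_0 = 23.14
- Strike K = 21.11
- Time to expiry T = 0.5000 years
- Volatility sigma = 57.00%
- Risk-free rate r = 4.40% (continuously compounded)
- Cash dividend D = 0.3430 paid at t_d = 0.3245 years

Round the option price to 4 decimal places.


PV(D) = D * exp(-r * t_d) = 0.3430 * 0.98582345 = 0.33813744
S_0' = S_0 - PV(D) = 23.1400 - 0.33813744 = 22.80186256
d1 = (ln(S_0'/K) + (r + sigma^2/2)*T) / (sigma*sqrt(T)) = 0.44738860
d2 = d1 - sigma*sqrt(T) = 0.04433773
exp(-rT) = 0.97824024
N(d1) = 0.67270275; N(d2) = 0.51768240
C = S_0' * N(d1) - K * exp(-rT) * N(d2) = 22.80186256 * 0.67270275 - 21.1100 * 0.97824024 * 0.51768240 = 4.6484

Answer: Price = 4.6484


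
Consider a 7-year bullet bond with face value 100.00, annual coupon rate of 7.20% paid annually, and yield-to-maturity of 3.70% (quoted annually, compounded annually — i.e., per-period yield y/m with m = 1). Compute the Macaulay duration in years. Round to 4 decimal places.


Answer: Macaulay duration = 5.8664 years

Derivation:
Coupon per period c = face * coupon_rate / m = 7.200000
Periods per year m = 1; per-period yield y/m = 0.037000
Number of cashflows N = 7
Cashflows (t years, CF_t, discount factor 1/(1+y/m)^(m*t), PV):
  t = 1.0000: CF_t = 7.200000, DF = 0.964320, PV = 6.943105
  t = 2.0000: CF_t = 7.200000, DF = 0.929913, PV = 6.695376
  t = 3.0000: CF_t = 7.200000, DF = 0.896734, PV = 6.456486
  t = 4.0000: CF_t = 7.200000, DF = 0.864739, PV = 6.226120
  t = 5.0000: CF_t = 7.200000, DF = 0.833885, PV = 6.003973
  t = 6.0000: CF_t = 7.200000, DF = 0.804132, PV = 5.789752
  t = 7.0000: CF_t = 107.200000, DF = 0.775441, PV = 83.127265
Price P = sum_t PV_t = 121.242077
Macaulay numerator sum_t t * PV_t:
  t * PV_t at t = 1.0000: 6.943105
  t * PV_t at t = 2.0000: 13.390752
  t * PV_t at t = 3.0000: 19.369459
  t * PV_t at t = 4.0000: 24.904479
  t * PV_t at t = 5.0000: 30.019864
  t * PV_t at t = 6.0000: 34.738512
  t * PV_t at t = 7.0000: 581.890853
Macaulay duration D = (sum_t t * PV_t) / P = 711.257024 / 121.242077 = 5.866421


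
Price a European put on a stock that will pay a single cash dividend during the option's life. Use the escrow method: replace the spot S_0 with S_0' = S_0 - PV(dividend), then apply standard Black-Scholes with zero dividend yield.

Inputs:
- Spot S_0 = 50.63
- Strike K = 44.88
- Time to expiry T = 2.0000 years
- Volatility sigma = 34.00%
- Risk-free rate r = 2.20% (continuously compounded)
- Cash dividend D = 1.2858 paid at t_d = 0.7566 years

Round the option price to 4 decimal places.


PV(D) = D * exp(-r * t_d) = 1.2858 * 0.98349257 = 1.26457474
S_0' = S_0 - PV(D) = 50.6300 - 1.26457474 = 49.36542526
d1 = (ln(S_0'/K) + (r + sigma^2/2)*T) / (sigma*sqrt(T)) = 0.53003482
d2 = d1 - sigma*sqrt(T) = 0.04920220
exp(-rT) = 0.95695396
N(-d1) = 0.29804390; N(-d2) = 0.48037908
P = K * exp(-rT) * N(-d2) - S_0' * N(-d1) = 44.8800 * 0.95695396 * 0.48037908 - 49.36542526 * 0.29804390 = 5.9183

Answer: Price = 5.9183


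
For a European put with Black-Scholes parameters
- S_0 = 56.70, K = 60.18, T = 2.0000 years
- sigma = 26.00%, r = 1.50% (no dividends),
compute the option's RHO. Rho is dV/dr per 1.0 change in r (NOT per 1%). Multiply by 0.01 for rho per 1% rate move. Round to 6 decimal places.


Answer: Rho = -70.573293

Derivation:
d1 = 0.1034392230; d2 = -0.2642563032
phi(d1) = 0.3968137033; exp(-qT) = 1.0000000000; exp(-rT) = 0.9704455335
N(-d2) = 0.6042087856
Rho = -K*T*exp(-rT)*N(-d2) = -60.1800 * 2.0000 * 0.9704455335 * 0.6042087856 = -70.573293


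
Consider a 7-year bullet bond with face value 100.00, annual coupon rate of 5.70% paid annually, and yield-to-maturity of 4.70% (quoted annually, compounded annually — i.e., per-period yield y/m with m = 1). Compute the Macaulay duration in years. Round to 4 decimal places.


Answer: Macaulay duration = 5.9972 years

Derivation:
Coupon per period c = face * coupon_rate / m = 5.700000
Periods per year m = 1; per-period yield y/m = 0.047000
Number of cashflows N = 7
Cashflows (t years, CF_t, discount factor 1/(1+y/m)^(m*t), PV):
  t = 1.0000: CF_t = 5.700000, DF = 0.955110, PV = 5.444126
  t = 2.0000: CF_t = 5.700000, DF = 0.912235, PV = 5.199738
  t = 3.0000: CF_t = 5.700000, DF = 0.871284, PV = 4.966321
  t = 4.0000: CF_t = 5.700000, DF = 0.832172, PV = 4.743382
  t = 5.0000: CF_t = 5.700000, DF = 0.794816, PV = 4.530451
  t = 6.0000: CF_t = 5.700000, DF = 0.759137, PV = 4.327078
  t = 7.0000: CF_t = 105.700000, DF = 0.725059, PV = 76.638715
Price P = sum_t PV_t = 105.849813
Macaulay numerator sum_t t * PV_t:
  t * PV_t at t = 1.0000: 5.444126
  t * PV_t at t = 2.0000: 10.399477
  t * PV_t at t = 3.0000: 14.898964
  t * PV_t at t = 4.0000: 18.973529
  t * PV_t at t = 5.0000: 22.652256
  t * PV_t at t = 6.0000: 25.962470
  t * PV_t at t = 7.0000: 536.471007
Macaulay duration D = (sum_t t * PV_t) / P = 634.801828 / 105.849813 = 5.997194


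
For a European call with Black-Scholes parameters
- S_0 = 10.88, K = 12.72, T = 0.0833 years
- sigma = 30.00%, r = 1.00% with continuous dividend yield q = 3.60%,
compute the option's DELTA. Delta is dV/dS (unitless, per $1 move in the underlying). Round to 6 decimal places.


Answer: Delta = 0.036915

Derivation:
d1 = -1.7862935477; d2 = -1.8728787658
phi(d1) = 0.0809146121; exp(-qT) = 0.9970056919; exp(-rT) = 0.9991673468
N(d1) = 0.0370258705
Delta = exp(-qT) * N(d1) = 0.9970056919 * 0.0370258705 = 0.036915


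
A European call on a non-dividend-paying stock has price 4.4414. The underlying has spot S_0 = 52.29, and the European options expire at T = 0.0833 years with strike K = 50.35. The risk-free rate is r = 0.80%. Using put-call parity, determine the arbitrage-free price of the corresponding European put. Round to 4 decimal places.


Answer: Put price = 2.4679

Derivation:
Put-call parity: C - P = S_0 * exp(-qT) - K * exp(-rT).
S_0 * exp(-qT) = 52.2900 * 1.00000000 = 52.29000000
K * exp(-rT) = 50.3500 * 0.99933382 = 50.31645794
P = C - S*exp(-qT) + K*exp(-rT)
P = 4.4414 - 52.29000000 + 50.31645794 = 2.4679


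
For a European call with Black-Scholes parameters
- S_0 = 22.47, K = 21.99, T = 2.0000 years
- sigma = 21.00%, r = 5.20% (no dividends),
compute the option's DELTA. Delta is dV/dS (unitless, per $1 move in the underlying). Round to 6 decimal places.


d1 = 0.5713870008; d2 = 0.2744021527
phi(d1) = 0.3388559848; exp(-qT) = 1.0000000000; exp(-rT) = 0.9012252974
N(d1) = 0.7161313306
Delta = exp(-qT) * N(d1) = 1.0000000000 * 0.7161313306 = 0.716131

Answer: Delta = 0.716131


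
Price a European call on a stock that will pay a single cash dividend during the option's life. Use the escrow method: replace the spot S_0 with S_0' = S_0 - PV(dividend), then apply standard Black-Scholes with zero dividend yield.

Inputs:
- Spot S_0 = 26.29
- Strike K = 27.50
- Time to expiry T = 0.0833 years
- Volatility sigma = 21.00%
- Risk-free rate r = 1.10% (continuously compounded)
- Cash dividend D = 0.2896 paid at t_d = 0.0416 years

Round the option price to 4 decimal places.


PV(D) = D * exp(-r * t_d) = 0.2896 * 0.99954250 = 0.28946751
S_0' = S_0 - PV(D) = 26.2900 - 0.28946751 = 26.00053249
d1 = (ln(S_0'/K) + (r + sigma^2/2)*T) / (sigma*sqrt(T)) = -0.87966057
d2 = d1 - sigma*sqrt(T) = -0.94027022
exp(-rT) = 0.99908412
N(d1) = 0.18952161; N(d2) = 0.17353949
C = S_0' * N(d1) - K * exp(-rT) * N(d2) = 26.00053249 * 0.18952161 - 27.5000 * 0.99908412 * 0.17353949 = 0.1597

Answer: Price = 0.1597


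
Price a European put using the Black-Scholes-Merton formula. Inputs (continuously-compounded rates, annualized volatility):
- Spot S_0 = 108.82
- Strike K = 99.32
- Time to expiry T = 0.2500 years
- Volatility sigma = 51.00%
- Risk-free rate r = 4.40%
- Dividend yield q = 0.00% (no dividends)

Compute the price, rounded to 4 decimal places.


Answer: Price = 6.0395

Derivation:
d1 = (ln(S/K) + (r - q + 0.5*sigma^2) * T) / (sigma * sqrt(T)) = 0.52886541
d2 = d1 - sigma * sqrt(T) = 0.27386541
exp(-rT) = 0.98906028; exp(-qT) = 1.00000000
P = K * exp(-rT) * N(-d2) - S_0 * exp(-qT) * N(-d1)
N(-d1) = 0.29844941; N(-d2) = 0.39209403
P = 99.3200 * 0.98906028 * 0.39209403 - 108.8200 * 1.00000000 * 0.29844941 = 6.0395


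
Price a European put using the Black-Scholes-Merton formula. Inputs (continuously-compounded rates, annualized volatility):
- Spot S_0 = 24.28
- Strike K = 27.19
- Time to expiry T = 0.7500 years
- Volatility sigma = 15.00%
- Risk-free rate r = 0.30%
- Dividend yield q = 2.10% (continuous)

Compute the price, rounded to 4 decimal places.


Answer: Price = 3.5167

Derivation:
d1 = (ln(S/K) + (r - q + 0.5*sigma^2) * T) / (sigma * sqrt(T)) = -0.91035661
d2 = d1 - sigma * sqrt(T) = -1.04026042
exp(-rT) = 0.99775253; exp(-qT) = 0.98437338
P = K * exp(-rT) * N(-d2) - S_0 * exp(-qT) * N(-d1)
N(-d1) = 0.81868276; N(-d2) = 0.85089054
P = 27.1900 * 0.99775253 * 0.85089054 - 24.2800 * 0.98437338 * 0.81868276 = 3.5167


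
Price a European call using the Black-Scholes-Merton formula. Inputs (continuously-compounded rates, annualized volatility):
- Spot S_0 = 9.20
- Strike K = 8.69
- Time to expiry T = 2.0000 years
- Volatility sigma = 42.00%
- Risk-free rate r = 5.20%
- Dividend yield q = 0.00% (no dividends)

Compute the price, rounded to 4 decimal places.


d1 = (ln(S/K) + (r - q + 0.5*sigma^2) * T) / (sigma * sqrt(T)) = 0.56809387
d2 = d1 - sigma * sqrt(T) = -0.02587582
exp(-rT) = 0.90122530; exp(-qT) = 1.00000000
C = S_0 * exp(-qT) * N(d1) - K * exp(-rT) * N(d2)
N(d1) = 0.71501439; N(d2) = 0.48967819
C = 9.2000 * 1.00000000 * 0.71501439 - 8.6900 * 0.90122530 * 0.48967819 = 2.7431

Answer: Price = 2.7431


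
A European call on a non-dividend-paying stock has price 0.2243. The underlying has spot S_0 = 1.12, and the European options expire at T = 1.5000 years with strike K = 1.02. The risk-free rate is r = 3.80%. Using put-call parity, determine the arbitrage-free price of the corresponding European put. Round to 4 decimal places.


Answer: Put price = 0.0678

Derivation:
Put-call parity: C - P = S_0 * exp(-qT) - K * exp(-rT).
S_0 * exp(-qT) = 1.1200 * 1.00000000 = 1.12000000
K * exp(-rT) = 1.0200 * 0.94459407 = 0.96348595
P = C - S*exp(-qT) + K*exp(-rT)
P = 0.2243 - 1.12000000 + 0.96348595 = 0.0678


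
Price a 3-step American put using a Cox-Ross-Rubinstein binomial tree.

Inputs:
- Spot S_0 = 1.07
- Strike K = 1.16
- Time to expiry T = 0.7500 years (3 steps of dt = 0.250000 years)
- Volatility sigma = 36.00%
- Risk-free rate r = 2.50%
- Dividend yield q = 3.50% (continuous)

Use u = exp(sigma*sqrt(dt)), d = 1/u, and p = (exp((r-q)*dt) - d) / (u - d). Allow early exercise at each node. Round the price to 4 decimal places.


Answer: Price = V(0,0) = 0.1956

Derivation:
dt = T/N = 0.250000
u = exp(sigma*sqrt(dt)) = 1.197217; d = 1/u = 0.835270
p = (exp((r-q)*dt) - d) / (u - d) = 0.448223
Discount per step: exp(-r*dt) = 0.993769
Stock lattice S(k, i) with i counting down-moves:
  k=0: S(0,0) = 1.0700
  k=1: S(1,0) = 1.2810; S(1,1) = 0.8937
  k=2: S(2,0) = 1.5337; S(2,1) = 1.0700; S(2,2) = 0.7465
  k=3: S(3,0) = 1.8361; S(3,1) = 1.2810; S(3,2) = 0.8937; S(3,3) = 0.6235
Terminal payoffs V(N, i) = max(K - S_T, 0):
  V(3,0) = 0.000000; V(3,1) = 0.000000; V(3,2) = 0.266261; V(3,3) = 0.536459
Backward induction: V(k, i) = exp(-r*dt) * [p * V(k+1, i) + (1-p) * V(k+1, i+1)]; then take max(V_cont, immediate exercise) for American.
  V(2,0) = exp(-r*dt) * [p*0.000000 + (1-p)*0.000000] = 0.000000; exercise = 0.000000; V(2,0) = max -> 0.000000
  V(2,1) = exp(-r*dt) * [p*0.000000 + (1-p)*0.266261] = 0.146001; exercise = 0.090000; V(2,1) = max -> 0.146001
  V(2,2) = exp(-r*dt) * [p*0.266261 + (1-p)*0.536459] = 0.412762; exercise = 0.413486; V(2,2) = max -> 0.413486
  V(1,0) = exp(-r*dt) * [p*0.000000 + (1-p)*0.146001] = 0.080058; exercise = 0.000000; V(1,0) = max -> 0.080058
  V(1,1) = exp(-r*dt) * [p*0.146001 + (1-p)*0.413486] = 0.291764; exercise = 0.266261; V(1,1) = max -> 0.291764
  V(0,0) = exp(-r*dt) * [p*0.080058 + (1-p)*0.291764] = 0.195646; exercise = 0.090000; V(0,0) = max -> 0.195646


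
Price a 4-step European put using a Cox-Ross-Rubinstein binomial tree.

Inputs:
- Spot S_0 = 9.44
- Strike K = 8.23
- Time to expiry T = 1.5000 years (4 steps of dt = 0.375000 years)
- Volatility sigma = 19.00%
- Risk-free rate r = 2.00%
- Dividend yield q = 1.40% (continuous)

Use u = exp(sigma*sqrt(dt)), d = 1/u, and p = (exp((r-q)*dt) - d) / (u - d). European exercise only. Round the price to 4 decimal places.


dt = T/N = 0.375000
u = exp(sigma*sqrt(dt)) = 1.123390; d = 1/u = 0.890163
p = (exp((r-q)*dt) - d) / (u - d) = 0.480603
Discount per step: exp(-r*dt) = 0.992528
Stock lattice S(k, i) with i counting down-moves:
  k=0: S(0,0) = 9.4400
  k=1: S(1,0) = 10.6048; S(1,1) = 8.4031
  k=2: S(2,0) = 11.9133; S(2,1) = 9.4400; S(2,2) = 7.4802
  k=3: S(3,0) = 13.3833; S(3,1) = 10.6048; S(3,2) = 8.4031; S(3,3) = 6.6586
  k=4: S(4,0) = 15.0347; S(4,1) = 11.9133; S(4,2) = 9.4400; S(4,3) = 7.4802; S(4,4) = 5.9272
Terminal payoffs V(N, i) = max(K - S_T, 0):
  V(4,0) = 0.000000; V(4,1) = 0.000000; V(4,2) = 0.000000; V(4,3) = 0.749838; V(4,4) = 2.302794
Backward induction: V(k, i) = exp(-r*dt) * [p * V(k+1, i) + (1-p) * V(k+1, i+1)].
  V(3,0) = exp(-r*dt) * [p*0.000000 + (1-p)*0.000000] = 0.000000
  V(3,1) = exp(-r*dt) * [p*0.000000 + (1-p)*0.000000] = 0.000000
  V(3,2) = exp(-r*dt) * [p*0.000000 + (1-p)*0.749838] = 0.386553
  V(3,3) = exp(-r*dt) * [p*0.749838 + (1-p)*2.302794] = 1.544809
  V(2,0) = exp(-r*dt) * [p*0.000000 + (1-p)*0.000000] = 0.000000
  V(2,1) = exp(-r*dt) * [p*0.000000 + (1-p)*0.386553] = 0.199274
  V(2,2) = exp(-r*dt) * [p*0.386553 + (1-p)*1.544809] = 0.980764
  V(1,0) = exp(-r*dt) * [p*0.000000 + (1-p)*0.199274] = 0.102729
  V(1,1) = exp(-r*dt) * [p*0.199274 + (1-p)*0.980764] = 0.600656
  V(0,0) = exp(-r*dt) * [p*0.102729 + (1-p)*0.600656] = 0.358651

Answer: Price = V(0,0) = 0.3587


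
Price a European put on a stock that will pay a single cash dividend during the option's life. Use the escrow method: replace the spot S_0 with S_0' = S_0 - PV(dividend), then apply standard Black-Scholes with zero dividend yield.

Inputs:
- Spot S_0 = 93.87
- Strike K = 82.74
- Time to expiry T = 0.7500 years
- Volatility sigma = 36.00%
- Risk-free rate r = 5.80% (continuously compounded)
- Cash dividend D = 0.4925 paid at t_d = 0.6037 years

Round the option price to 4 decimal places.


PV(D) = D * exp(-r * t_d) = 0.4925 * 0.96559132 = 0.47555372
S_0' = S_0 - PV(D) = 93.8700 - 0.47555372 = 93.39444628
d1 = (ln(S_0'/K) + (r + sigma^2/2)*T) / (sigma*sqrt(T)) = 0.68393144
d2 = d1 - sigma*sqrt(T) = 0.37216230
exp(-rT) = 0.95743255
N(-d1) = 0.24700923; N(-d2) = 0.35488601
P = K * exp(-rT) * N(-d2) - S_0' * N(-d1) = 82.7400 * 0.95743255 * 0.35488601 - 93.39444628 * 0.24700923 = 5.0441

Answer: Price = 5.0441


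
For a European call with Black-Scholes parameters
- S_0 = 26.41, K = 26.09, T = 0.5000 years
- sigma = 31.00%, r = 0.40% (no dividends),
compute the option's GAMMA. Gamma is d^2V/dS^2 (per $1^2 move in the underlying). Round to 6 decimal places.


Answer: Gamma = 0.067873

Derivation:
d1 = 0.1743388975; d2 = -0.0448642047
phi(d1) = 0.3929253797; exp(-qT) = 1.0000000000; exp(-rT) = 0.9980019987
Gamma = exp(-qT) * phi(d1) / (S * sigma * sqrt(T)) = 1.0000000000 * 0.3929253797 / (26.4100 * 0.3100 * 0.7071067812) = 0.067873


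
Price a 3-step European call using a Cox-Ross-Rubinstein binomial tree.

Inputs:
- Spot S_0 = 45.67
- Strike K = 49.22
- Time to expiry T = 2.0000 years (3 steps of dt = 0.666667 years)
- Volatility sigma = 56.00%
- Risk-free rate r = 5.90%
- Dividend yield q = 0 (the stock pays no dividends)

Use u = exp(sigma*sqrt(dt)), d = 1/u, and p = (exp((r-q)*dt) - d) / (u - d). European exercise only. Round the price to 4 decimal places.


Answer: Price = V(0,0) = 15.6863

Derivation:
dt = T/N = 0.666667
u = exp(sigma*sqrt(dt)) = 1.579705; d = 1/u = 0.633030
p = (exp((r-q)*dt) - d) / (u - d) = 0.430018
Discount per step: exp(-r*dt) = 0.961430
Stock lattice S(k, i) with i counting down-moves:
  k=0: S(0,0) = 45.6700
  k=1: S(1,0) = 72.1451; S(1,1) = 28.9105
  k=2: S(2,0) = 113.9680; S(2,1) = 45.6700; S(2,2) = 18.3012
  k=3: S(3,0) = 180.0358; S(3,1) = 72.1451; S(3,2) = 28.9105; S(3,3) = 11.5852
Terminal payoffs V(N, i) = max(S_T - K, 0):
  V(3,0) = 130.815829; V(3,1) = 22.925125; V(3,2) = 0.000000; V(3,3) = 0.000000
Backward induction: V(k, i) = exp(-r*dt) * [p * V(k+1, i) + (1-p) * V(k+1, i+1)].
  V(2,0) = exp(-r*dt) * [p*130.815829 + (1-p)*22.925125] = 66.646417
  V(2,1) = exp(-r*dt) * [p*22.925125 + (1-p)*0.000000] = 9.477989
  V(2,2) = exp(-r*dt) * [p*0.000000 + (1-p)*0.000000] = 0.000000
  V(1,0) = exp(-r*dt) * [p*66.646417 + (1-p)*9.477989] = 32.747703
  V(1,1) = exp(-r*dt) * [p*9.477989 + (1-p)*0.000000] = 3.918507
  V(0,0) = exp(-r*dt) * [p*32.747703 + (1-p)*3.918507] = 15.686294


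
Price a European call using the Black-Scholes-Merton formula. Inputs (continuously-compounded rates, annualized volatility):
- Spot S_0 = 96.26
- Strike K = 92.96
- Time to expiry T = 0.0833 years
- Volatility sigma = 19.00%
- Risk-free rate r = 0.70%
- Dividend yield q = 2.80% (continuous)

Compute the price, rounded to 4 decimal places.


Answer: Price = 3.9975

Derivation:
d1 = (ln(S/K) + (r - q + 0.5*sigma^2) * T) / (sigma * sqrt(T)) = 0.63164730
d2 = d1 - sigma * sqrt(T) = 0.57681000
exp(-rT) = 0.99941707; exp(-qT) = 0.99767032
C = S_0 * exp(-qT) * N(d1) - K * exp(-rT) * N(d2)
N(d1) = 0.73619132; N(d2) = 0.71796609
C = 96.2600 * 0.99767032 * 0.73619132 - 92.9600 * 0.99941707 * 0.71796609 = 3.9975


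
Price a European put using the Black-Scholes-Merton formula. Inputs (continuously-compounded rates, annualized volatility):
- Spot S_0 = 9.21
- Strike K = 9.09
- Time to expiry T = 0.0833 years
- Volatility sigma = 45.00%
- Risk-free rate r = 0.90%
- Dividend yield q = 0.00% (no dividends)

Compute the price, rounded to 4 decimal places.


d1 = (ln(S/K) + (r - q + 0.5*sigma^2) * T) / (sigma * sqrt(T)) = 0.17169033
d2 = d1 - sigma * sqrt(T) = 0.04181250
exp(-rT) = 0.99925058; exp(-qT) = 1.00000000
P = K * exp(-rT) * N(-d2) - S_0 * exp(-qT) * N(-d1)
N(-d1) = 0.43184049; N(-d2) = 0.48332408
P = 9.0900 * 0.99925058 * 0.48332408 - 9.2100 * 1.00000000 * 0.43184049 = 0.4129

Answer: Price = 0.4129


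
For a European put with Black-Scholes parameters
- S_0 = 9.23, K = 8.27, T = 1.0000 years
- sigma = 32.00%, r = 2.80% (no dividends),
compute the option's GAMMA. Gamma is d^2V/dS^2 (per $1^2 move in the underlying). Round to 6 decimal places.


Answer: Gamma = 0.113446

Derivation:
d1 = 0.5907016859; d2 = 0.2707016859
phi(d1) = 0.3350743692; exp(-qT) = 1.0000000000; exp(-rT) = 0.9723883668
Gamma = exp(-qT) * phi(d1) / (S * sigma * sqrt(T)) = 1.0000000000 * 0.3350743692 / (9.2300 * 0.3200 * 1.0000000000) = 0.113446


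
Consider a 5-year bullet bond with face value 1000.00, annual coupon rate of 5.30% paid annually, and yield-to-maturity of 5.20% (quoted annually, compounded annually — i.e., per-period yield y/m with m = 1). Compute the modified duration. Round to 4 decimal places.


Answer: Modified duration = 4.2990

Derivation:
Coupon per period c = face * coupon_rate / m = 53.000000
Periods per year m = 1; per-period yield y/m = 0.052000
Number of cashflows N = 5
Cashflows (t years, CF_t, discount factor 1/(1+y/m)^(m*t), PV):
  t = 1.0000: CF_t = 53.000000, DF = 0.950570, PV = 50.380228
  t = 2.0000: CF_t = 53.000000, DF = 0.903584, PV = 47.889951
  t = 3.0000: CF_t = 53.000000, DF = 0.858920, PV = 45.522767
  t = 4.0000: CF_t = 53.000000, DF = 0.816464, PV = 43.272592
  t = 5.0000: CF_t = 1053.000000, DF = 0.776106, PV = 817.240107
Price P = sum_t PV_t = 1004.305645
First compute Macaulay numerator sum_t t * PV_t:
  t * PV_t at t = 1.0000: 50.380228
  t * PV_t at t = 2.0000: 95.779901
  t * PV_t at t = 3.0000: 136.568300
  t * PV_t at t = 4.0000: 173.090368
  t * PV_t at t = 5.0000: 4086.200536
Macaulay duration D = 4542.019334 / 1004.305645 = 4.522547
Modified duration = D / (1 + y/m) = 4.522547 / (1 + 0.052000) = 4.298999


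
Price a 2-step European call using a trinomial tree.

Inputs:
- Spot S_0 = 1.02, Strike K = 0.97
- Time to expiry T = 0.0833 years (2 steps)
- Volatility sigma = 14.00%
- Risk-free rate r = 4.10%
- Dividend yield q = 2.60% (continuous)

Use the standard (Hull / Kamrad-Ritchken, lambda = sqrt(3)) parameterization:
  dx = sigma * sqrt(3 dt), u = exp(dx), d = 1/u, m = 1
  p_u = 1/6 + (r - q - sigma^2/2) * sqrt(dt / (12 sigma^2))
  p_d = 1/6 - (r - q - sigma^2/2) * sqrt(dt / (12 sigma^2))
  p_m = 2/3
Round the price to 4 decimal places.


Answer: Price = V(0,0) = 0.0523

Derivation:
dt = T/N = 0.041650; dx = sigma*sqrt(3*dt) = 0.049488
u = exp(dx) = 1.050733; d = 1/u = 0.951717
p_u = 0.168855, p_m = 0.666667, p_d = 0.164478
Discount per step: exp(-r*dt) = 0.998294
Stock lattice S(k, j) with j the centered position index:
  k=0: S(0,+0) = 1.0200
  k=1: S(1,-1) = 0.9708; S(1,+0) = 1.0200; S(1,+1) = 1.0717
  k=2: S(2,-2) = 0.9239; S(2,-1) = 0.9708; S(2,+0) = 1.0200; S(2,+1) = 1.0717; S(2,+2) = 1.1261
Terminal payoffs V(N, j) = max(S_T - K, 0):
  V(2,-2) = 0.000000; V(2,-1) = 0.000751; V(2,+0) = 0.050000; V(2,+1) = 0.101747; V(2,+2) = 0.156120
Backward induction: V(k, j) = exp(-r*dt) * [p_u * V(k+1, j+1) + p_m * V(k+1, j) + p_d * V(k+1, j-1)]
  V(1,-1) = exp(-r*dt) * [p_u*0.050000 + p_m*0.000751 + p_d*0.000000] = 0.008928
  V(1,+0) = exp(-r*dt) * [p_u*0.101747 + p_m*0.050000 + p_d*0.000751] = 0.050551
  V(1,+1) = exp(-r*dt) * [p_u*0.156120 + p_m*0.101747 + p_d*0.050000] = 0.102242
  V(0,+0) = exp(-r*dt) * [p_u*0.102242 + p_m*0.050551 + p_d*0.008928] = 0.052344


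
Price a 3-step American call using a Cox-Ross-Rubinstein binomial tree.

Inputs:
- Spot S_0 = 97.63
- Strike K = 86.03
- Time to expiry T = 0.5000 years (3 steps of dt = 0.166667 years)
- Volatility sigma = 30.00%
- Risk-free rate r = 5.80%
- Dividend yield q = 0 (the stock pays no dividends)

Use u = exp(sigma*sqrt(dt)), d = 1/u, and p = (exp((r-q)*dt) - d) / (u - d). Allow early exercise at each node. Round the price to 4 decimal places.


Answer: Price = V(0,0) = 16.1774

Derivation:
dt = T/N = 0.166667
u = exp(sigma*sqrt(dt)) = 1.130290; d = 1/u = 0.884728
p = (exp((r-q)*dt) - d) / (u - d) = 0.508976
Discount per step: exp(-r*dt) = 0.990380
Stock lattice S(k, i) with i counting down-moves:
  k=0: S(0,0) = 97.6300
  k=1: S(1,0) = 110.3502; S(1,1) = 86.3760
  k=2: S(2,0) = 124.7278; S(2,1) = 97.6300; S(2,2) = 76.4193
  k=3: S(3,0) = 140.9786; S(3,1) = 110.3502; S(3,2) = 86.3760; S(3,3) = 67.6104
Terminal payoffs V(N, i) = max(S_T - K, 0):
  V(3,0) = 54.948625; V(3,1) = 24.320240; V(3,2) = 0.346041; V(3,3) = 0.000000
Backward induction: V(k, i) = exp(-r*dt) * [p * V(k+1, i) + (1-p) * V(k+1, i+1)]; then take max(V_cont, immediate exercise) for American.
  V(2,0) = exp(-r*dt) * [p*54.948625 + (1-p)*24.320240] = 39.525421; exercise = 38.697804; V(2,0) = max -> 39.525421
  V(2,1) = exp(-r*dt) * [p*24.320240 + (1-p)*0.346041] = 12.427617; exercise = 11.600000; V(2,1) = max -> 12.427617
  V(2,2) = exp(-r*dt) * [p*0.346041 + (1-p)*0.000000] = 0.174432; exercise = 0.000000; V(2,2) = max -> 0.174432
  V(1,0) = exp(-r*dt) * [p*39.525421 + (1-p)*12.427617] = 25.967512; exercise = 24.320240; V(1,0) = max -> 25.967512
  V(1,1) = exp(-r*dt) * [p*12.427617 + (1-p)*0.174432] = 6.349334; exercise = 0.346041; V(1,1) = max -> 6.349334
  V(0,0) = exp(-r*dt) * [p*25.967512 + (1-p)*6.349334] = 16.177376; exercise = 11.600000; V(0,0) = max -> 16.177376


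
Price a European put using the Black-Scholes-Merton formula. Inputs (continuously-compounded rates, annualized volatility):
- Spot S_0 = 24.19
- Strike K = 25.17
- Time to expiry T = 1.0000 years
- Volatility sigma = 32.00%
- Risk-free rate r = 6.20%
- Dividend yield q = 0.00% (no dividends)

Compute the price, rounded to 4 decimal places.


d1 = (ln(S/K) + (r - q + 0.5*sigma^2) * T) / (sigma * sqrt(T)) = 0.22964536
d2 = d1 - sigma * sqrt(T) = -0.09035464
exp(-rT) = 0.93988289; exp(-qT) = 1.00000000
P = K * exp(-rT) * N(-d2) - S_0 * exp(-qT) * N(-d1)
N(-d1) = 0.40918368; N(-d2) = 0.53599730
P = 25.1700 * 0.93988289 * 0.53599730 - 24.1900 * 1.00000000 * 0.40918368 = 2.7819

Answer: Price = 2.7819


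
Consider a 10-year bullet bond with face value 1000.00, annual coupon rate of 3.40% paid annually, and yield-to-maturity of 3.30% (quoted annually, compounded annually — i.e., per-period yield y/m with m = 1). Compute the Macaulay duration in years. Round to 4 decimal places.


Coupon per period c = face * coupon_rate / m = 34.000000
Periods per year m = 1; per-period yield y/m = 0.033000
Number of cashflows N = 10
Cashflows (t years, CF_t, discount factor 1/(1+y/m)^(m*t), PV):
  t = 1.0000: CF_t = 34.000000, DF = 0.968054, PV = 32.913843
  t = 2.0000: CF_t = 34.000000, DF = 0.937129, PV = 31.862384
  t = 3.0000: CF_t = 34.000000, DF = 0.907192, PV = 30.844515
  t = 4.0000: CF_t = 34.000000, DF = 0.878211, PV = 29.859163
  t = 5.0000: CF_t = 34.000000, DF = 0.850156, PV = 28.905289
  t = 6.0000: CF_t = 34.000000, DF = 0.822997, PV = 27.981886
  t = 7.0000: CF_t = 34.000000, DF = 0.796705, PV = 27.087983
  t = 8.0000: CF_t = 34.000000, DF = 0.771254, PV = 26.222636
  t = 9.0000: CF_t = 34.000000, DF = 0.746616, PV = 25.384933
  t = 10.0000: CF_t = 1034.000000, DF = 0.722764, PV = 747.338444
Price P = sum_t PV_t = 1008.401077
Macaulay numerator sum_t t * PV_t:
  t * PV_t at t = 1.0000: 32.913843
  t * PV_t at t = 2.0000: 63.724769
  t * PV_t at t = 3.0000: 92.533546
  t * PV_t at t = 4.0000: 119.436652
  t * PV_t at t = 5.0000: 144.526443
  t * PV_t at t = 6.0000: 167.891318
  t * PV_t at t = 7.0000: 189.615880
  t * PV_t at t = 8.0000: 209.781087
  t * PV_t at t = 9.0000: 228.464398
  t * PV_t at t = 10.0000: 7473.384442
Macaulay duration D = (sum_t t * PV_t) / P = 8722.272379 / 1008.401077 = 8.649606

Answer: Macaulay duration = 8.6496 years


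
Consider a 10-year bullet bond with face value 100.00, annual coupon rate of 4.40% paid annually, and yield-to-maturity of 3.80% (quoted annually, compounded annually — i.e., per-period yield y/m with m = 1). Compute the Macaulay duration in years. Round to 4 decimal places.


Answer: Macaulay duration = 8.3485 years

Derivation:
Coupon per period c = face * coupon_rate / m = 4.400000
Periods per year m = 1; per-period yield y/m = 0.038000
Number of cashflows N = 10
Cashflows (t years, CF_t, discount factor 1/(1+y/m)^(m*t), PV):
  t = 1.0000: CF_t = 4.400000, DF = 0.963391, PV = 4.238921
  t = 2.0000: CF_t = 4.400000, DF = 0.928122, PV = 4.083739
  t = 3.0000: CF_t = 4.400000, DF = 0.894145, PV = 3.934238
  t = 4.0000: CF_t = 4.400000, DF = 0.861411, PV = 3.790210
  t = 5.0000: CF_t = 4.400000, DF = 0.829876, PV = 3.651455
  t = 6.0000: CF_t = 4.400000, DF = 0.799495, PV = 3.517779
  t = 7.0000: CF_t = 4.400000, DF = 0.770227, PV = 3.388997
  t = 8.0000: CF_t = 4.400000, DF = 0.742030, PV = 3.264930
  t = 9.0000: CF_t = 4.400000, DF = 0.714865, PV = 3.145404
  t = 10.0000: CF_t = 104.400000, DF = 0.688694, PV = 71.899681
Price P = sum_t PV_t = 104.915354
Macaulay numerator sum_t t * PV_t:
  t * PV_t at t = 1.0000: 4.238921
  t * PV_t at t = 2.0000: 8.167478
  t * PV_t at t = 3.0000: 11.802714
  t * PV_t at t = 4.0000: 15.160840
  t * PV_t at t = 5.0000: 18.257273
  t * PV_t at t = 6.0000: 21.106674
  t * PV_t at t = 7.0000: 23.722980
  t * PV_t at t = 8.0000: 26.119438
  t * PV_t at t = 9.0000: 28.308640
  t * PV_t at t = 10.0000: 718.996810
Macaulay duration D = (sum_t t * PV_t) / P = 875.881768 / 104.915354 = 8.348461


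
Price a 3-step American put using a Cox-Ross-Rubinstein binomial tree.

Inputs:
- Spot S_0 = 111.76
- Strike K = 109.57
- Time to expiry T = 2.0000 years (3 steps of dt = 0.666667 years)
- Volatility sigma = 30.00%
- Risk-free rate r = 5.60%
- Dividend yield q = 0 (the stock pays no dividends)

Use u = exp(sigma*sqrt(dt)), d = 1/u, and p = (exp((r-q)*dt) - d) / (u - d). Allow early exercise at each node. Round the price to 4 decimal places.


Answer: Price = V(0,0) = 13.7116

Derivation:
dt = T/N = 0.666667
u = exp(sigma*sqrt(dt)) = 1.277556; d = 1/u = 0.782744
p = (exp((r-q)*dt) - d) / (u - d) = 0.515943
Discount per step: exp(-r*dt) = 0.963355
Stock lattice S(k, i) with i counting down-moves:
  k=0: S(0,0) = 111.7600
  k=1: S(1,0) = 142.7797; S(1,1) = 87.4795
  k=2: S(2,0) = 182.4090; S(2,1) = 111.7600; S(2,2) = 68.4741
  k=3: S(3,0) = 233.0378; S(3,1) = 142.7797; S(3,2) = 87.4795; S(3,3) = 53.5977
Terminal payoffs V(N, i) = max(K - S_T, 0):
  V(3,0) = 0.000000; V(3,1) = 0.000000; V(3,2) = 22.090477; V(3,3) = 55.972266
Backward induction: V(k, i) = exp(-r*dt) * [p * V(k+1, i) + (1-p) * V(k+1, i+1)]; then take max(V_cont, immediate exercise) for American.
  V(2,0) = exp(-r*dt) * [p*0.000000 + (1-p)*0.000000] = 0.000000; exercise = 0.000000; V(2,0) = max -> 0.000000
  V(2,1) = exp(-r*dt) * [p*0.000000 + (1-p)*22.090477] = 10.301207; exercise = 0.000000; V(2,1) = max -> 10.301207
  V(2,2) = exp(-r*dt) * [p*22.090477 + (1-p)*55.972266] = 37.080690; exercise = 41.095887; V(2,2) = max -> 41.095887
  V(1,0) = exp(-r*dt) * [p*0.000000 + (1-p)*10.301207] = 4.803648; exercise = 0.000000; V(1,0) = max -> 4.803648
  V(1,1) = exp(-r*dt) * [p*10.301207 + (1-p)*41.095887] = 24.283861; exercise = 22.090477; V(1,1) = max -> 24.283861
  V(0,0) = exp(-r*dt) * [p*4.803648 + (1-p)*24.283861] = 13.711610; exercise = 0.000000; V(0,0) = max -> 13.711610


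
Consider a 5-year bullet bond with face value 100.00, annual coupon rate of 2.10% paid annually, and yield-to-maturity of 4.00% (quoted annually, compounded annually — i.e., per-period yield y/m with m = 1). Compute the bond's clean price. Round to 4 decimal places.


Answer: Price = 91.5415

Derivation:
Coupon per period c = face * coupon_rate / m = 2.100000
Periods per year m = 1; per-period yield y/m = 0.040000
Number of cashflows N = 5
Cashflows (t years, CF_t, discount factor 1/(1+y/m)^(m*t), PV):
  t = 1.0000: CF_t = 2.100000, DF = 0.961538, PV = 2.019231
  t = 2.0000: CF_t = 2.100000, DF = 0.924556, PV = 1.941568
  t = 3.0000: CF_t = 2.100000, DF = 0.888996, PV = 1.866892
  t = 4.0000: CF_t = 2.100000, DF = 0.854804, PV = 1.795089
  t = 5.0000: CF_t = 102.100000, DF = 0.821927, PV = 83.918758
Price P = sum_t PV_t = 91.541538


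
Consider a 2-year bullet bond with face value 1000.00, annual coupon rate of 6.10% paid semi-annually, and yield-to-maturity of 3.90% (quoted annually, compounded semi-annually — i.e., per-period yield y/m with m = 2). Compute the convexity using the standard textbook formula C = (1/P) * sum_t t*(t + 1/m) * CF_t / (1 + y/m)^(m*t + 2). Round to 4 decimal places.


Answer: Convexity = 4.5383

Derivation:
Coupon per period c = face * coupon_rate / m = 30.500000
Periods per year m = 2; per-period yield y/m = 0.019500
Number of cashflows N = 4
Cashflows (t years, CF_t, discount factor 1/(1+y/m)^(m*t), PV):
  t = 0.5000: CF_t = 30.500000, DF = 0.980873, PV = 29.916626
  t = 1.0000: CF_t = 30.500000, DF = 0.962112, PV = 29.344410
  t = 1.5000: CF_t = 30.500000, DF = 0.943709, PV = 28.783139
  t = 2.0000: CF_t = 1030.500000, DF = 0.925659, PV = 953.891713
Price P = sum_t PV_t = 1041.935887
Convexity numerator sum_t t*(t + 1/m) * CF_t / (1+y/m)^(m*t + 2):
  t = 0.5000: term = 14.391569
  t = 1.0000: term = 42.348904
  t = 1.5000: term = 83.077792
  t = 2.0000: term = 4588.752348
Convexity = (1/P) * sum = 4728.570614 / 1041.935887 = 4.538255
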